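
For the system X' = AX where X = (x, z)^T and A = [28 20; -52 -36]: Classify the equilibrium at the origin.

A = [[28,20],[-52,-36]]; det(A-λI) = λ^2 + 8λ + 32.
λ = -4 ± 4i: negative real part.

stable spiral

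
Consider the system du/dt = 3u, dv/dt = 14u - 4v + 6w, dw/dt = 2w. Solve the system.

Coefficient matrix A = [[3, 0, 0], [14, -4, 6], [0, 0, 2]].
det(A - λI) = 0 gives eigenvalues λ = 3, -4, 2.
For λ=3: eigenvector (1,2,0).
For λ=-4: eigenvector (0,1,0).
For λ=2: eigenvector (0,1,1).
General solution: c_1e^(3t)(1,2,0) + c_2e^(-4t)(0,1,0) + c_3e^(2t)(0,1,1).

u(t) = c_1e^(3t), v(t) = 2c_1e^(3t) + c_2e^(-4t) + c_3e^(2t), w(t) = c_3e^(2t)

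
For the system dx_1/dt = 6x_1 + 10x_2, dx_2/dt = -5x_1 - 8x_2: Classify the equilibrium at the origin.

stable spiral

A = [[6,10],[-5,-8]]; det(A-λI) = λ^2 + 2λ + 2.
λ = -1 ± i: negative real part.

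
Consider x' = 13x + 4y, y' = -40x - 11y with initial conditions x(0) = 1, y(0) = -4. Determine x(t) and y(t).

x(t) = -e^(t)sin(4t) + e^(t)cos(4t), y(t) = 2e^(t)sin(4t) - 4e^(t)cos(4t)

Coefficient matrix A = [[13, 4], [-40, -11]].
Characteristic polynomial det(A - λI) = λ^2 - 2λ + 17 = 0.
Eigenvalues λ = 1 ± 4i (complex conjugate pair).
For λ=1+4i: an eigenvector is (0,1) - i(1,-3) = (0 - i, 1 + 3i).
A real fundamental pair from Re and Im of e^((1+4i)t)v: X_1 = e^(t)(cos(4t)·(0,1) + sin(4t)·(1,-3)), X_2 = e^(t)(sin(4t)·(0,1) - cos(4t)·(1,-3)).
General solution: C_1X_1 + C_2X_2.
Applying x(0)=1, y(0)=-4 gives C_1=-1, C_2=-1.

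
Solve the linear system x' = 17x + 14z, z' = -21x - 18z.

x(t) = -C_1e^(3t) + 2C_2e^(-4t), z(t) = C_1e^(3t) - 3C_2e^(-4t)

Coefficient matrix A = [[17, 14], [-21, -18]].
Characteristic polynomial det(A - λI) = λ^2 + λ - 12 = 0.
Eigenvalues λ = 3, -4.
For λ=3: (A-λI) row 1 is [14, 14], so an eigenvector is (-1, 1).
For λ=-4: (A-λI) row 1 is [21, 14], so an eigenvector is (2, -3).
General solution: C_1e^(3t)(-1,1) + C_2e^(-4t)(2,-3).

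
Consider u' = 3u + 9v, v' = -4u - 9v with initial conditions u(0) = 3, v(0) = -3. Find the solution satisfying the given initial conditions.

u(t) = -9te^(-3t) + 3e^(-3t), v(t) = 6te^(-3t) - 3e^(-3t)

Coefficient matrix A = [[3, 9], [-4, -9]].
Characteristic polynomial det(A - λI) = λ^2 + 6λ + 9 = 0.
Single eigenvalue λ = -3 with algebraic multiplicity 2.
Eigenvector v = (3,-2); generalized eigenvector w with (A-λI)w=v is (2,-1).
General solution: e^(-3t)[K_1·v + K_2·(t·v + w)].
Applying u(0)=3, v(0)=-3 gives K_1=3, K_2=-3.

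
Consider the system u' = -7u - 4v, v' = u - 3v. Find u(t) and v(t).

u(t) = 2K_1e^(-5t) + 2K_2te^(-5t) + 3K_2e^(-5t), v(t) = -K_1e^(-5t) - K_2te^(-5t) - 2K_2e^(-5t)

Coefficient matrix A = [[-7, -4], [1, -3]].
Characteristic polynomial det(A - λI) = λ^2 + 10λ + 25 = 0.
Single eigenvalue λ = -5 with algebraic multiplicity 2.
Eigenvector v = (2,-1); generalized eigenvector w with (A-λI)w=v is (3,-2).
General solution: e^(-5t)[K_1·v + K_2·(t·v + w)].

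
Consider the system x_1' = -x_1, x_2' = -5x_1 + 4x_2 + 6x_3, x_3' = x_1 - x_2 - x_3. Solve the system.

Coefficient matrix A = [[-1, 0, 0], [-5, 4, 6], [1, -1, -1]].
det(A - λI) = 0 gives eigenvalues λ = -1, 2, 1.
For λ=-1: eigenvector (1,1,0).
For λ=2: eigenvector (0,3,-1).
For λ=1: eigenvector (0,-2,1).
General solution: C_1e^(-t)(1,1,0) + C_2e^(2t)(0,3,-1) + C_3e^(t)(0,-2,1).

x_1(t) = C_1e^(-t), x_2(t) = C_1e^(-t) + 3C_2e^(2t) - 2C_3e^(t), x_3(t) = -C_2e^(2t) + C_3e^(t)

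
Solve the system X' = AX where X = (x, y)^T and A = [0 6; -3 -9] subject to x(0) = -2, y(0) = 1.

Coefficient matrix A = [[0, 6], [-3, -9]].
Characteristic polynomial det(A - λI) = λ^2 + 9λ + 18 = 0.
Eigenvalues λ = -6, -3.
For λ=-6: (A-λI) row 1 is [6, 6], so an eigenvector is (-1, 1).
For λ=-3: (A-λI) row 1 is [3, 6], so an eigenvector is (-2, 1).
General solution: K_1e^(-6t)(-1,1) + K_2e^(-3t)(-2,1).
Applying x(0)=-2, y(0)=1 gives K_1=0, K_2=1.

x(t) = -2e^(-3t), y(t) = e^(-3t)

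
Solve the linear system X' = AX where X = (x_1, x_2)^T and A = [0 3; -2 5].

Coefficient matrix A = [[0, 3], [-2, 5]].
Characteristic polynomial det(A - λI) = λ^2 - 5λ + 6 = 0.
Eigenvalues λ = 3, 2.
For λ=3: (A-λI) row 1 is [-3, 3], so an eigenvector is (-1, -1).
For λ=2: (A-λI) row 1 is [-2, 3], so an eigenvector is (3, 2).
General solution: K_1e^(3t)(-1,-1) + K_2e^(2t)(3,2).

x_1(t) = -K_1e^(3t) + 3K_2e^(2t), x_2(t) = -K_1e^(3t) + 2K_2e^(2t)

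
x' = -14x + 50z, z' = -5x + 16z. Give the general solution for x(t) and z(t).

Coefficient matrix A = [[-14, 50], [-5, 16]].
Characteristic polynomial det(A - λI) = λ^2 - 2λ + 26 = 0.
Eigenvalues λ = 1 ± 5i (complex conjugate pair).
For λ=1+5i: an eigenvector is (1,0) - i(-3,-1) = (1 + 3i, 0 + i).
A real fundamental pair from Re and Im of e^((1+5i)t)v: X_1 = e^(t)(cos(5t)·(1,0) + sin(5t)·(-3,-1)), X_2 = e^(t)(sin(5t)·(1,0) - cos(5t)·(-3,-1)).
General solution: c_1X_1 + c_2X_2.

x(t) = -3c_1e^(t)sin(5t) + c_1e^(t)cos(5t) + c_2e^(t)sin(5t) + 3c_2e^(t)cos(5t), z(t) = -c_1e^(t)sin(5t) + c_2e^(t)cos(5t)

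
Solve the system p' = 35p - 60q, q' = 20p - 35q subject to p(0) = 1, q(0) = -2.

p(t) = 16e^(5t) - 15e^(-5t), q(t) = 8e^(5t) - 10e^(-5t)

Coefficient matrix A = [[35, -60], [20, -35]].
Characteristic polynomial det(A - λI) = λ^2 - 25 = 0.
Eigenvalues λ = -5, 5.
For λ=-5: (A-λI) row 1 is [40, -60], so an eigenvector is (3, 2).
For λ=5: (A-λI) row 1 is [30, -60], so an eigenvector is (-2, -1).
General solution: C_1e^(-5t)(3,2) + C_2e^(5t)(-2,-1).
Applying p(0)=1, q(0)=-2 gives C_1=-5, C_2=-8.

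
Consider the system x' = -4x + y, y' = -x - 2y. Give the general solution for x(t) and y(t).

x(t) = -K_1e^(-3t) - K_2te^(-3t) + 3K_2e^(-3t), y(t) = -K_1e^(-3t) - K_2te^(-3t) + 2K_2e^(-3t)

Coefficient matrix A = [[-4, 1], [-1, -2]].
Characteristic polynomial det(A - λI) = λ^2 + 6λ + 9 = 0.
Single eigenvalue λ = -3 with algebraic multiplicity 2.
Eigenvector v = (-1,-1); generalized eigenvector w with (A-λI)w=v is (3,2).
General solution: e^(-3t)[K_1·v + K_2·(t·v + w)].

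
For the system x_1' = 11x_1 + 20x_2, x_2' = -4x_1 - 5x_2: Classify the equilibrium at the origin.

A = [[11,20],[-4,-5]]; det(A-λI) = λ^2 - 6λ + 25.
λ = 3 ± 4i: positive real part.

unstable spiral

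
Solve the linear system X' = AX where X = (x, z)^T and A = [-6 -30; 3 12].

x(t) = -3c_1e^(3t)sin(3t) + c_1e^(3t)cos(3t) + c_2e^(3t)sin(3t) + 3c_2e^(3t)cos(3t), z(t) = c_1e^(3t)sin(3t) - c_2e^(3t)cos(3t)

Coefficient matrix A = [[-6, -30], [3, 12]].
Characteristic polynomial det(A - λI) = λ^2 - 6λ + 18 = 0.
Eigenvalues λ = 3 ± 3i (complex conjugate pair).
For λ=3+3i: an eigenvector is (1,0) - i(-3,1) = (1 + 3i, 0 - i).
A real fundamental pair from Re and Im of e^((3+3i)t)v: X_1 = e^(3t)(cos(3t)·(1,0) + sin(3t)·(-3,1)), X_2 = e^(3t)(sin(3t)·(1,0) - cos(3t)·(-3,1)).
General solution: c_1X_1 + c_2X_2.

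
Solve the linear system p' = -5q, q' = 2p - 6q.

p(t) = C_1e^(-3t)sin(t) + 2C_1e^(-3t)cos(t) + 2C_2e^(-3t)sin(t) - C_2e^(-3t)cos(t), q(t) = C_1e^(-3t)sin(t) + C_1e^(-3t)cos(t) + C_2e^(-3t)sin(t) - C_2e^(-3t)cos(t)

Coefficient matrix A = [[0, -5], [2, -6]].
Characteristic polynomial det(A - λI) = λ^2 + 6λ + 10 = 0.
Eigenvalues λ = -3 ± i (complex conjugate pair).
For λ=-3+i: an eigenvector is (2,1) - i(1,1) = (2 - i, 1 - i).
A real fundamental pair from Re and Im of e^((-3+i)t)v: X_1 = e^(-3t)(cos(t)·(2,1) + sin(t)·(1,1)), X_2 = e^(-3t)(sin(t)·(2,1) - cos(t)·(1,1)).
General solution: C_1X_1 + C_2X_2.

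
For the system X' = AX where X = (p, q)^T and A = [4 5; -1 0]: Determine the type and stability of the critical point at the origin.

unstable spiral

A = [[4,5],[-1,0]]; det(A-λI) = λ^2 - 4λ + 5.
λ = 2 ± i: positive real part.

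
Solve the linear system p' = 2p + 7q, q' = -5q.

p(t) = -c_1e^(2t) + c_2e^(-5t), q(t) = -c_2e^(-5t)

Coefficient matrix A = [[2, 7], [0, -5]].
Characteristic polynomial det(A - λI) = λ^2 + 3λ - 10 = 0.
Eigenvalues λ = 2, -5.
For λ=2: (A-λI) row 1 is [0, 7], so an eigenvector is (-1, 0).
For λ=-5: (A-λI) row 1 is [7, 7], so an eigenvector is (1, -1).
General solution: c_1e^(2t)(-1,0) + c_2e^(-5t)(1,-1).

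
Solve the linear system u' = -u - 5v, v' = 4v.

Coefficient matrix A = [[-1, -5], [0, 4]].
Characteristic polynomial det(A - λI) = λ^2 - 3λ - 4 = 0.
Eigenvalues λ = -1, 4.
For λ=-1: (A-λI) row 1 is [0, -5], so an eigenvector is (1, 0).
For λ=4: (A-λI) row 1 is [-5, -5], so an eigenvector is (-1, 1).
General solution: c_1e^(-t)(1,0) + c_2e^(4t)(-1,1).

u(t) = c_1e^(-t) - c_2e^(4t), v(t) = c_2e^(4t)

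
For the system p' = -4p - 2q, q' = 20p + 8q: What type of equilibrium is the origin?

A = [[-4,-2],[20,8]]; det(A-λI) = λ^2 - 4λ + 8.
λ = 2 ± 2i: positive real part.

unstable spiral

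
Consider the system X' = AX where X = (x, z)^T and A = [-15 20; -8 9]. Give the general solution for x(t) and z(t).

x(t) = -2K_1e^(-3t)sin(4t) - K_1e^(-3t)cos(4t) - K_2e^(-3t)sin(4t) + 2K_2e^(-3t)cos(4t), z(t) = -K_1e^(-3t)sin(4t) - K_1e^(-3t)cos(4t) - K_2e^(-3t)sin(4t) + K_2e^(-3t)cos(4t)

Coefficient matrix A = [[-15, 20], [-8, 9]].
Characteristic polynomial det(A - λI) = λ^2 + 6λ + 25 = 0.
Eigenvalues λ = -3 ± 4i (complex conjugate pair).
For λ=-3+4i: an eigenvector is (-1,-1) - i(-2,-1) = (-1 + 2i, -1 + i).
A real fundamental pair from Re and Im of e^((-3+4i)t)v: X_1 = e^(-3t)(cos(4t)·(-1,-1) + sin(4t)·(-2,-1)), X_2 = e^(-3t)(sin(4t)·(-1,-1) - cos(4t)·(-2,-1)).
General solution: K_1X_1 + K_2X_2.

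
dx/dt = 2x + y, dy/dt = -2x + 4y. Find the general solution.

Coefficient matrix A = [[2, 1], [-2, 4]].
Characteristic polynomial det(A - λI) = λ^2 - 6λ + 10 = 0.
Eigenvalues λ = 3 ± i (complex conjugate pair).
For λ=3+i: an eigenvector is (1,1) - i(0,-1) = (1, 1 + i).
A real fundamental pair from Re and Im of e^((3+i)t)v: X_1 = e^(3t)(cos(t)·(1,1) + sin(t)·(0,-1)), X_2 = e^(3t)(sin(t)·(1,1) - cos(t)·(0,-1)).
General solution: C_1X_1 + C_2X_2.

x(t) = C_1e^(3t)cos(t) + C_2e^(3t)sin(t), y(t) = -C_1e^(3t)sin(t) + C_1e^(3t)cos(t) + C_2e^(3t)sin(t) + C_2e^(3t)cos(t)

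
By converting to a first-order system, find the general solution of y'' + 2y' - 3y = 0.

y(t) = C_1e^(-3t) + C_2e^(t)

Let x_1 = y, x_2 = y'. Then x_1' = x_2 and x_2' = 3x_1 - 2x_2.
A = [[0,1],[3,-2]]; det(A-λI) = λ^2 + 2λ - 3.
Eigenvalues λ = -3, 1 with eigenvectors (1,-3), (1,1).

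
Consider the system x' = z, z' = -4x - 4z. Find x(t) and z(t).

x(t) = -c_1e^(-2t) - c_2te^(-2t) + c_2e^(-2t), z(t) = 2c_1e^(-2t) + 2c_2te^(-2t) - 3c_2e^(-2t)

Coefficient matrix A = [[0, 1], [-4, -4]].
Characteristic polynomial det(A - λI) = λ^2 + 4λ + 4 = 0.
Single eigenvalue λ = -2 with algebraic multiplicity 2.
Eigenvector v = (-1,2); generalized eigenvector w with (A-λI)w=v is (1,-3).
General solution: e^(-2t)[c_1·v + c_2·(t·v + w)].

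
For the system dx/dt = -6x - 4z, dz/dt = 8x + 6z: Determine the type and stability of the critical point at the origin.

saddle

A = [[-6,-4],[8,6]]; det(A-λI) = λ^2 - 4.
λ = 2, -2: opposite signs.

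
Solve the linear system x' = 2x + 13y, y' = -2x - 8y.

Coefficient matrix A = [[2, 13], [-2, -8]].
Characteristic polynomial det(A - λI) = λ^2 + 6λ + 10 = 0.
Eigenvalues λ = -3 ± i (complex conjugate pair).
For λ=-3+i: an eigenvector is (-3,1) - i(-2,1) = (-3 + 2i, 1 - i).
A real fundamental pair from Re and Im of e^((-3+i)t)v: X_1 = e^(-3t)(cos(t)·(-3,1) + sin(t)·(-2,1)), X_2 = e^(-3t)(sin(t)·(-3,1) - cos(t)·(-2,1)).
General solution: C_1X_1 + C_2X_2.

x(t) = -2C_1e^(-3t)sin(t) - 3C_1e^(-3t)cos(t) - 3C_2e^(-3t)sin(t) + 2C_2e^(-3t)cos(t), y(t) = C_1e^(-3t)sin(t) + C_1e^(-3t)cos(t) + C_2e^(-3t)sin(t) - C_2e^(-3t)cos(t)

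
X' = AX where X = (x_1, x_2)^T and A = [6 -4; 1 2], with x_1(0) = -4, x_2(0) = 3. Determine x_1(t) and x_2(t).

x_1(t) = -20te^(4t) - 4e^(4t), x_2(t) = -10te^(4t) + 3e^(4t)

Coefficient matrix A = [[6, -4], [1, 2]].
Characteristic polynomial det(A - λI) = λ^2 - 8λ + 16 = 0.
Single eigenvalue λ = 4 with algebraic multiplicity 2.
Eigenvector v = (2,1); generalized eigenvector w with (A-λI)w=v is (3,1).
General solution: e^(4t)[K_1·v + K_2·(t·v + w)].
Applying x_1(0)=-4, x_2(0)=3 gives K_1=13, K_2=-10.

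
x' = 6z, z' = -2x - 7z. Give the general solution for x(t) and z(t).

x(t) = -3K_1e^(-4t) - 2K_2e^(-3t), z(t) = 2K_1e^(-4t) + K_2e^(-3t)

Coefficient matrix A = [[0, 6], [-2, -7]].
Characteristic polynomial det(A - λI) = λ^2 + 7λ + 12 = 0.
Eigenvalues λ = -4, -3.
For λ=-4: (A-λI) row 1 is [4, 6], so an eigenvector is (-3, 2).
For λ=-3: (A-λI) row 1 is [3, 6], so an eigenvector is (-2, 1).
General solution: K_1e^(-4t)(-3,2) + K_2e^(-3t)(-2,1).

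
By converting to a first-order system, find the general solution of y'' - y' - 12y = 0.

Let x_1 = y, x_2 = y'. Then x_1' = x_2 and x_2' = 12x_1 + x_2.
A = [[0,1],[12,1]]; det(A-λI) = λ^2 - λ - 12.
Eigenvalues λ = -3, 4 with eigenvectors (1,-3), (1,4).

y(t) = K_1e^(-3t) + K_2e^(4t)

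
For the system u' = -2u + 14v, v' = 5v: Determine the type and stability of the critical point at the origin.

A = [[-2,14],[0,5]]; det(A-λI) = λ^2 - 3λ - 10.
λ = 5, -2: opposite signs.

saddle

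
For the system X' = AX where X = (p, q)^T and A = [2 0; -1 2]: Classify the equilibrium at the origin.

unstable improper node

A = [[2,0],[-1,2]]; det(A-λI) = λ^2 - 4λ + 4.
repeated λ = 2 with a single eigenvector.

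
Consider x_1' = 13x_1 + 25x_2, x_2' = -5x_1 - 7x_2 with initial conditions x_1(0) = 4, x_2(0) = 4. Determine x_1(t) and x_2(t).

Coefficient matrix A = [[13, 25], [-5, -7]].
Characteristic polynomial det(A - λI) = λ^2 - 6λ + 34 = 0.
Eigenvalues λ = 3 ± 5i (complex conjugate pair).
For λ=3+5i: an eigenvector is (-2,1) - i(1,0) = (-2 - i, 1).
A real fundamental pair from Re and Im of e^((3+5i)t)v: X_1 = e^(3t)(cos(5t)·(-2,1) + sin(5t)·(1,0)), X_2 = e^(3t)(sin(5t)·(-2,1) - cos(5t)·(1,0)).
General solution: K_1X_1 + K_2X_2.
Applying x_1(0)=4, x_2(0)=4 gives K_1=4, K_2=-12.

x_1(t) = 28e^(3t)sin(5t) + 4e^(3t)cos(5t), x_2(t) = -12e^(3t)sin(5t) + 4e^(3t)cos(5t)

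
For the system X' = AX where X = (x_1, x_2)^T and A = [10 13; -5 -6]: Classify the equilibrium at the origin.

A = [[10,13],[-5,-6]]; det(A-λI) = λ^2 - 4λ + 5.
λ = 2 ± i: positive real part.

unstable spiral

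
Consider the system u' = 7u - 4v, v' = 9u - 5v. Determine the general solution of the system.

Coefficient matrix A = [[7, -4], [9, -5]].
Characteristic polynomial det(A - λI) = λ^2 - 2λ + 1 = 0.
Single eigenvalue λ = 1 with algebraic multiplicity 2.
Eigenvector v = (-2,-3); generalized eigenvector w with (A-λI)w=v is (-1,-1).
General solution: e^(t)[c_1·v + c_2·(t·v + w)].

u(t) = -2c_1e^(t) - 2c_2te^(t) - c_2e^(t), v(t) = -3c_1e^(t) - 3c_2te^(t) - c_2e^(t)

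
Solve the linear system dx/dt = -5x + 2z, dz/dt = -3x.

x(t) = 2C_1e^(-2t) + C_2e^(-3t), z(t) = 3C_1e^(-2t) + C_2e^(-3t)

Coefficient matrix A = [[-5, 2], [-3, 0]].
Characteristic polynomial det(A - λI) = λ^2 + 5λ + 6 = 0.
Eigenvalues λ = -2, -3.
For λ=-2: (A-λI) row 1 is [-3, 2], so an eigenvector is (2, 3).
For λ=-3: (A-λI) row 1 is [-2, 2], so an eigenvector is (1, 1).
General solution: C_1e^(-2t)(2,3) + C_2e^(-3t)(1,1).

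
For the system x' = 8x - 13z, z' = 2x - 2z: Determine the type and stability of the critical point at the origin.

A = [[8,-13],[2,-2]]; det(A-λI) = λ^2 - 6λ + 10.
λ = 3 ± i: positive real part.

unstable spiral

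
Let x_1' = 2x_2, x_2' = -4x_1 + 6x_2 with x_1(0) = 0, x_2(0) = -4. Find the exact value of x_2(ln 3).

A = [[0,2],[-4,6]]; eigenvalues λ = 4, 2.
Eigenvectors: (-1,-2) for λ=4, (1,1) for λ=2.
From the initial condition, c_1 = 4, c_2 = 4.
x_2(ln 3) = (4)(3^4)(-2) + (4)(3^2)(1) = -612.

-612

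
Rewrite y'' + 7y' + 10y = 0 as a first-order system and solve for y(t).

y(t) = c_1e^(-5t) + c_2e^(-2t)

Let x_1 = y, x_2 = y'. Then x_1' = x_2 and x_2' = -10x_1 - 7x_2.
A = [[0,1],[-10,-7]]; det(A-λI) = λ^2 + 7λ + 10.
Eigenvalues λ = -5, -2 with eigenvectors (1,-5), (1,-2).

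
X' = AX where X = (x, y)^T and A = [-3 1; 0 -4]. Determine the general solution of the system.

x(t) = -C_1e^(-4t) - C_2e^(-3t), y(t) = C_1e^(-4t)

Coefficient matrix A = [[-3, 1], [0, -4]].
Characteristic polynomial det(A - λI) = λ^2 + 7λ + 12 = 0.
Eigenvalues λ = -4, -3.
For λ=-4: (A-λI) row 1 is [1, 1], so an eigenvector is (-1, 1).
For λ=-3: (A-λI) row 1 is [0, 1], so an eigenvector is (-1, 0).
General solution: C_1e^(-4t)(-1,1) + C_2e^(-3t)(-1,0).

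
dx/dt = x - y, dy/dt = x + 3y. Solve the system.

Coefficient matrix A = [[1, -1], [1, 3]].
Characteristic polynomial det(A - λI) = λ^2 - 4λ + 4 = 0.
Single eigenvalue λ = 2 with algebraic multiplicity 2.
Eigenvector v = (-1,1); generalized eigenvector w with (A-λI)w=v is (-1,2).
General solution: e^(2t)[K_1·v + K_2·(t·v + w)].

x(t) = -K_1e^(2t) - K_2te^(2t) - K_2e^(2t), y(t) = K_1e^(2t) + K_2te^(2t) + 2K_2e^(2t)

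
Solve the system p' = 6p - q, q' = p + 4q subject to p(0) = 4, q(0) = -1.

p(t) = 5te^(5t) + 4e^(5t), q(t) = 5te^(5t) - e^(5t)

Coefficient matrix A = [[6, -1], [1, 4]].
Characteristic polynomial det(A - λI) = λ^2 - 10λ + 25 = 0.
Single eigenvalue λ = 5 with algebraic multiplicity 2.
Eigenvector v = (-1,-1); generalized eigenvector w with (A-λI)w=v is (2,3).
General solution: e^(5t)[c_1·v + c_2·(t·v + w)].
Applying p(0)=4, q(0)=-1 gives c_1=-14, c_2=-5.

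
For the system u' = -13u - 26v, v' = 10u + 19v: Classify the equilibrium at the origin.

A = [[-13,-26],[10,19]]; det(A-λI) = λ^2 - 6λ + 13.
λ = 3 ± 2i: positive real part.

unstable spiral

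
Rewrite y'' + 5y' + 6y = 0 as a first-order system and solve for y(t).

y(t) = K_1e^(-3t) + K_2e^(-2t)

Let x_1 = y, x_2 = y'. Then x_1' = x_2 and x_2' = -6x_1 - 5x_2.
A = [[0,1],[-6,-5]]; det(A-λI) = λ^2 + 5λ + 6.
Eigenvalues λ = -3, -2 with eigenvectors (1,-3), (1,-2).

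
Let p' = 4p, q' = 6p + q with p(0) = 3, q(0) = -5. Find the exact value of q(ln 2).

74

A = [[4,0],[6,1]]; eigenvalues λ = 4, 1.
Eigenvectors: (1,2) for λ=4, (0,1) for λ=1.
From the initial condition, c_1 = 3, c_2 = -11.
q(ln 2) = (3)(2^4)(2) + (-11)(2^1)(1) = 74.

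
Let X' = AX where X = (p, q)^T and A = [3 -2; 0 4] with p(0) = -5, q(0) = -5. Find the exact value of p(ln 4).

1600

A = [[3,-2],[0,4]]; eigenvalues λ = 3, 4.
Eigenvectors: (-1,0) for λ=3, (-2,1) for λ=4.
From the initial condition, c_1 = 15, c_2 = -5.
p(ln 4) = (15)(4^3)(-1) + (-5)(4^4)(-2) = 1600.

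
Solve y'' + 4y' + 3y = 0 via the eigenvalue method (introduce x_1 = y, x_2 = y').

Let x_1 = y, x_2 = y'. Then x_1' = x_2 and x_2' = -3x_1 - 4x_2.
A = [[0,1],[-3,-4]]; det(A-λI) = λ^2 + 4λ + 3.
Eigenvalues λ = -1, -3 with eigenvectors (1,-1), (1,-3).

y(t) = C_1e^(-t) + C_2e^(-3t)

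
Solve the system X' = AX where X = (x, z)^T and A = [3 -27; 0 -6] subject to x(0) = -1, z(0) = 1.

x(t) = -4e^(3t) + 3e^(-6t), z(t) = e^(-6t)

Coefficient matrix A = [[3, -27], [0, -6]].
Characteristic polynomial det(A - λI) = λ^2 + 3λ - 18 = 0.
Eigenvalues λ = 3, -6.
For λ=3: (A-λI) row 1 is [0, -27], so an eigenvector is (1, 0).
For λ=-6: (A-λI) row 1 is [9, -27], so an eigenvector is (3, 1).
General solution: C_1e^(3t)(1,0) + C_2e^(-6t)(3,1).
Applying x(0)=-1, z(0)=1 gives C_1=-4, C_2=1.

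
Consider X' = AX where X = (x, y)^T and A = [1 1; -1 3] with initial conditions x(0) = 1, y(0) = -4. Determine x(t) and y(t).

x(t) = -5te^(2t) + e^(2t), y(t) = -5te^(2t) - 4e^(2t)

Coefficient matrix A = [[1, 1], [-1, 3]].
Characteristic polynomial det(A - λI) = λ^2 - 4λ + 4 = 0.
Single eigenvalue λ = 2 with algebraic multiplicity 2.
Eigenvector v = (-1,-1); generalized eigenvector w with (A-λI)w=v is (3,2).
General solution: e^(2t)[C_1·v + C_2·(t·v + w)].
Applying x(0)=1, y(0)=-4 gives C_1=14, C_2=5.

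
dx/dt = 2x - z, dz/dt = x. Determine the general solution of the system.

Coefficient matrix A = [[2, -1], [1, 0]].
Characteristic polynomial det(A - λI) = λ^2 - 2λ + 1 = 0.
Single eigenvalue λ = 1 with algebraic multiplicity 2.
Eigenvector v = (1,1); generalized eigenvector w with (A-λI)w=v is (2,1).
General solution: e^(t)[C_1·v + C_2·(t·v + w)].

x(t) = C_1e^(t) + C_2te^(t) + 2C_2e^(t), z(t) = C_1e^(t) + C_2te^(t) + C_2e^(t)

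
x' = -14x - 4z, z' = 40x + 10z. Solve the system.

x(t) = -c_1e^(-2t)cos(4t) - c_2e^(-2t)sin(4t), z(t) = -c_1e^(-2t)sin(4t) + 3c_1e^(-2t)cos(4t) + 3c_2e^(-2t)sin(4t) + c_2e^(-2t)cos(4t)

Coefficient matrix A = [[-14, -4], [40, 10]].
Characteristic polynomial det(A - λI) = λ^2 + 4λ + 20 = 0.
Eigenvalues λ = -2 ± 4i (complex conjugate pair).
For λ=-2+4i: an eigenvector is (-1,3) - i(0,-1) = (-1, 3 + i).
A real fundamental pair from Re and Im of e^((-2+4i)t)v: X_1 = e^(-2t)(cos(4t)·(-1,3) + sin(4t)·(0,-1)), X_2 = e^(-2t)(sin(4t)·(-1,3) - cos(4t)·(0,-1)).
General solution: c_1X_1 + c_2X_2.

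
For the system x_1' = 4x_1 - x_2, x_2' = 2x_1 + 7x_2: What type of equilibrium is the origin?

A = [[4,-1],[2,7]]; det(A-λI) = λ^2 - 11λ + 30.
λ = 5, 6: both positive.

unstable node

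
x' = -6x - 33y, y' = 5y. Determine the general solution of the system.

Coefficient matrix A = [[-6, -33], [0, 5]].
Characteristic polynomial det(A - λI) = λ^2 + λ - 30 = 0.
Eigenvalues λ = 5, -6.
For λ=5: (A-λI) row 1 is [-11, -33], so an eigenvector is (3, -1).
For λ=-6: (A-λI) row 1 is [0, -33], so an eigenvector is (-1, 0).
General solution: c_1e^(5t)(3,-1) + c_2e^(-6t)(-1,0).

x(t) = 3c_1e^(5t) - c_2e^(-6t), y(t) = -c_1e^(5t)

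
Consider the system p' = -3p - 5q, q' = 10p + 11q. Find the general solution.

p(t) = C_1e^(4t)sin(t) + 2C_1e^(4t)cos(t) + 2C_2e^(4t)sin(t) - C_2e^(4t)cos(t), q(t) = -C_1e^(4t)sin(t) - 3C_1e^(4t)cos(t) - 3C_2e^(4t)sin(t) + C_2e^(4t)cos(t)

Coefficient matrix A = [[-3, -5], [10, 11]].
Characteristic polynomial det(A - λI) = λ^2 - 8λ + 17 = 0.
Eigenvalues λ = 4 ± i (complex conjugate pair).
For λ=4+i: an eigenvector is (2,-3) - i(1,-1) = (2 - i, -3 + i).
A real fundamental pair from Re and Im of e^((4+i)t)v: X_1 = e^(4t)(cos(t)·(2,-3) + sin(t)·(1,-1)), X_2 = e^(4t)(sin(t)·(2,-3) - cos(t)·(1,-1)).
General solution: C_1X_1 + C_2X_2.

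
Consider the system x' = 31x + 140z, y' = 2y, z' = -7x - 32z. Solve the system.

x(t) = 5c_1e^(3t) - 4c_3e^(-4t), y(t) = c_2e^(2t), z(t) = -c_1e^(3t) + c_3e^(-4t)

Coefficient matrix A = [[31, 0, 140], [0, 2, 0], [-7, 0, -32]].
det(A - λI) = 0 gives eigenvalues λ = 3, 2, -4.
For λ=3: eigenvector (5,0,-1).
For λ=2: eigenvector (0,1,0).
For λ=-4: eigenvector (-4,0,1).
General solution: c_1e^(3t)(5,0,-1) + c_2e^(2t)(0,1,0) + c_3e^(-4t)(-4,0,1).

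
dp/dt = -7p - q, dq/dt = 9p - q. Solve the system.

Coefficient matrix A = [[-7, -1], [9, -1]].
Characteristic polynomial det(A - λI) = λ^2 + 8λ + 16 = 0.
Single eigenvalue λ = -4 with algebraic multiplicity 2.
Eigenvector v = (-1,3); generalized eigenvector w with (A-λI)w=v is (0,1).
General solution: e^(-4t)[K_1·v + K_2·(t·v + w)].

p(t) = -K_1e^(-4t) - K_2te^(-4t), q(t) = 3K_1e^(-4t) + 3K_2te^(-4t) + K_2e^(-4t)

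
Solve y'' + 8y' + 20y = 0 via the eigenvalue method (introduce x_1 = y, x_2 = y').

y(t) = c_1e^(-4t)cos(2t) + c_2e^(-4t)sin(2t)

Let x_1 = y, x_2 = y'. Then x_1' = x_2 and x_2' = -20x_1 - 8x_2.
A = [[0,1],[-20,-8]]; det(A-λI) = λ^2 + 8λ + 20.
Eigenvalues λ = -4 ± 2i.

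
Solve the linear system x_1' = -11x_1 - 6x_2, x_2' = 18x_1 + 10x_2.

Coefficient matrix A = [[-11, -6], [18, 10]].
Characteristic polynomial det(A - λI) = λ^2 + λ - 2 = 0.
Eigenvalues λ = 1, -2.
For λ=1: (A-λI) row 1 is [-12, -6], so an eigenvector is (1, -2).
For λ=-2: (A-λI) row 1 is [-9, -6], so an eigenvector is (2, -3).
General solution: K_1e^(t)(1,-2) + K_2e^(-2t)(2,-3).

x_1(t) = K_1e^(t) + 2K_2e^(-2t), x_2(t) = -2K_1e^(t) - 3K_2e^(-2t)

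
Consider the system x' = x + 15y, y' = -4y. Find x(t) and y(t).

x(t) = K_1e^(t) - 3K_2e^(-4t), y(t) = K_2e^(-4t)

Coefficient matrix A = [[1, 15], [0, -4]].
Characteristic polynomial det(A - λI) = λ^2 + 3λ - 4 = 0.
Eigenvalues λ = 1, -4.
For λ=1: (A-λI) row 1 is [0, 15], so an eigenvector is (1, 0).
For λ=-4: (A-λI) row 1 is [5, 15], so an eigenvector is (-3, 1).
General solution: K_1e^(t)(1,0) + K_2e^(-4t)(-3,1).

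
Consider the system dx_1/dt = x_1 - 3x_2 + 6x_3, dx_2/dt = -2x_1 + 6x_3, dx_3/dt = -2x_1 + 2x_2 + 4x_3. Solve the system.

x_1(t) = 3K_1e^(3t) + K_2e^(4t) + K_3e^(-2t), x_2(t) = 2K_1e^(3t) + K_2e^(4t) + K_3e^(-2t), x_3(t) = 2K_1e^(3t) + K_2e^(4t)

Coefficient matrix A = [[1, -3, 6], [-2, 0, 6], [-2, 2, 4]].
det(A - λI) = 0 gives eigenvalues λ = 3, 4, -2.
For λ=3: eigenvector (3,2,2).
For λ=4: eigenvector (1,1,1).
For λ=-2: eigenvector (1,1,0).
General solution: K_1e^(3t)(3,2,2) + K_2e^(4t)(1,1,1) + K_3e^(-2t)(1,1,0).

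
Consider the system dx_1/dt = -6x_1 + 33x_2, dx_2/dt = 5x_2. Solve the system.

Coefficient matrix A = [[-6, 33], [0, 5]].
Characteristic polynomial det(A - λI) = λ^2 + λ - 30 = 0.
Eigenvalues λ = -6, 5.
For λ=-6: (A-λI) row 1 is [0, 33], so an eigenvector is (-1, 0).
For λ=5: (A-λI) row 1 is [-11, 33], so an eigenvector is (3, 1).
General solution: C_1e^(-6t)(-1,0) + C_2e^(5t)(3,1).

x_1(t) = -C_1e^(-6t) + 3C_2e^(5t), x_2(t) = C_2e^(5t)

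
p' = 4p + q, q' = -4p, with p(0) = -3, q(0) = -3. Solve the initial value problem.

Coefficient matrix A = [[4, 1], [-4, 0]].
Characteristic polynomial det(A - λI) = λ^2 - 4λ + 4 = 0.
Single eigenvalue λ = 2 with algebraic multiplicity 2.
Eigenvector v = (-1,2); generalized eigenvector w with (A-λI)w=v is (-1,1).
General solution: e^(2t)[c_1·v + c_2·(t·v + w)].
Applying p(0)=-3, q(0)=-3 gives c_1=-6, c_2=9.

p(t) = -9te^(2t) - 3e^(2t), q(t) = 18te^(2t) - 3e^(2t)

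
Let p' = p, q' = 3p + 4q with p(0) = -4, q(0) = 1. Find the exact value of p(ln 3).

-12

A = [[1,0],[3,4]]; eigenvalues λ = 1, 4.
Eigenvectors: (1,-1) for λ=1, (0,-1) for λ=4.
From the initial condition, c_1 = -4, c_2 = 3.
p(ln 3) = (-4)(3^1)(1) + (3)(3^4)(0) = -12.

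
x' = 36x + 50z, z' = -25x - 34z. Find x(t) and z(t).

x(t) = -K_1e^(t)sin(5t) - 3K_1e^(t)cos(5t) - 3K_2e^(t)sin(5t) + K_2e^(t)cos(5t), z(t) = K_1e^(t)sin(5t) + 2K_1e^(t)cos(5t) + 2K_2e^(t)sin(5t) - K_2e^(t)cos(5t)

Coefficient matrix A = [[36, 50], [-25, -34]].
Characteristic polynomial det(A - λI) = λ^2 - 2λ + 26 = 0.
Eigenvalues λ = 1 ± 5i (complex conjugate pair).
For λ=1+5i: an eigenvector is (-3,2) - i(-1,1) = (-3 + i, 2 - i).
A real fundamental pair from Re and Im of e^((1+5i)t)v: X_1 = e^(t)(cos(5t)·(-3,2) + sin(5t)·(-1,1)), X_2 = e^(t)(sin(5t)·(-3,2) - cos(5t)·(-1,1)).
General solution: K_1X_1 + K_2X_2.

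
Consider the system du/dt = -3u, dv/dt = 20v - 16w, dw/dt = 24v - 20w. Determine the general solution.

Coefficient matrix A = [[-3, 0, 0], [0, 20, -16], [0, 24, -20]].
det(A - λI) = 0 gives eigenvalues λ = -3, 4, -4.
For λ=-3: eigenvector (1,0,0).
For λ=4: eigenvector (0,1,1).
For λ=-4: eigenvector (0,2,3).
General solution: C_1e^(-3t)(1,0,0) + C_2e^(4t)(0,1,1) + C_3e^(-4t)(0,2,3).

u(t) = C_1e^(-3t), v(t) = C_2e^(4t) + 2C_3e^(-4t), w(t) = C_2e^(4t) + 3C_3e^(-4t)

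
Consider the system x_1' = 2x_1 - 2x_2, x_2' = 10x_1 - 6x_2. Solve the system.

Coefficient matrix A = [[2, -2], [10, -6]].
Characteristic polynomial det(A - λI) = λ^2 + 4λ + 8 = 0.
Eigenvalues λ = -2 ± 2i (complex conjugate pair).
For λ=-2+2i: an eigenvector is (1,2) - i(0,1) = (1, 2 - i).
A real fundamental pair from Re and Im of e^((-2+2i)t)v: X_1 = e^(-2t)(cos(2t)·(1,2) + sin(2t)·(0,1)), X_2 = e^(-2t)(sin(2t)·(1,2) - cos(2t)·(0,1)).
General solution: K_1X_1 + K_2X_2.

x_1(t) = K_1e^(-2t)cos(2t) + K_2e^(-2t)sin(2t), x_2(t) = K_1e^(-2t)sin(2t) + 2K_1e^(-2t)cos(2t) + 2K_2e^(-2t)sin(2t) - K_2e^(-2t)cos(2t)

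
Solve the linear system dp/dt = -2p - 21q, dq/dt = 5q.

p(t) = -3C_1e^(5t) - C_2e^(-2t), q(t) = C_1e^(5t)

Coefficient matrix A = [[-2, -21], [0, 5]].
Characteristic polynomial det(A - λI) = λ^2 - 3λ - 10 = 0.
Eigenvalues λ = 5, -2.
For λ=5: (A-λI) row 1 is [-7, -21], so an eigenvector is (-3, 1).
For λ=-2: (A-λI) row 1 is [0, -21], so an eigenvector is (-1, 0).
General solution: C_1e^(5t)(-3,1) + C_2e^(-2t)(-1,0).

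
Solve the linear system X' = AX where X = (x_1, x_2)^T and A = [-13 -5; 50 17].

Coefficient matrix A = [[-13, -5], [50, 17]].
Characteristic polynomial det(A - λI) = λ^2 - 4λ + 29 = 0.
Eigenvalues λ = 2 ± 5i (complex conjugate pair).
For λ=2+5i: an eigenvector is (1,-3) - i(0,1) = (1, -3 - i).
A real fundamental pair from Re and Im of e^((2+5i)t)v: X_1 = e^(2t)(cos(5t)·(1,-3) + sin(5t)·(0,1)), X_2 = e^(2t)(sin(5t)·(1,-3) - cos(5t)·(0,1)).
General solution: C_1X_1 + C_2X_2.

x_1(t) = C_1e^(2t)cos(5t) + C_2e^(2t)sin(5t), x_2(t) = C_1e^(2t)sin(5t) - 3C_1e^(2t)cos(5t) - 3C_2e^(2t)sin(5t) - C_2e^(2t)cos(5t)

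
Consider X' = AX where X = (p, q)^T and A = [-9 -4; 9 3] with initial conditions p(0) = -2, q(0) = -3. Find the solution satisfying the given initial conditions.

p(t) = 24te^(-3t) - 2e^(-3t), q(t) = -36te^(-3t) - 3e^(-3t)

Coefficient matrix A = [[-9, -4], [9, 3]].
Characteristic polynomial det(A - λI) = λ^2 + 6λ + 9 = 0.
Single eigenvalue λ = -3 with algebraic multiplicity 2.
Eigenvector v = (2,-3); generalized eigenvector w with (A-λI)w=v is (1,-2).
General solution: e^(-3t)[K_1·v + K_2·(t·v + w)].
Applying p(0)=-2, q(0)=-3 gives K_1=-7, K_2=12.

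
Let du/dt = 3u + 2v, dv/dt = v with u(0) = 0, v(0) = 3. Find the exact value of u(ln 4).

180

A = [[3,2],[0,1]]; eigenvalues λ = 3, 1.
Eigenvectors: (-1,0) for λ=3, (1,-1) for λ=1.
From the initial condition, c_1 = -3, c_2 = -3.
u(ln 4) = (-3)(4^3)(-1) + (-3)(4^1)(1) = 180.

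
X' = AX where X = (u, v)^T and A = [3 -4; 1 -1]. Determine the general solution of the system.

u(t) = -2K_1e^(t) - 2K_2te^(t) + K_2e^(t), v(t) = -K_1e^(t) - K_2te^(t) + K_2e^(t)

Coefficient matrix A = [[3, -4], [1, -1]].
Characteristic polynomial det(A - λI) = λ^2 - 2λ + 1 = 0.
Single eigenvalue λ = 1 with algebraic multiplicity 2.
Eigenvector v = (-2,-1); generalized eigenvector w with (A-λI)w=v is (1,1).
General solution: e^(t)[K_1·v + K_2·(t·v + w)].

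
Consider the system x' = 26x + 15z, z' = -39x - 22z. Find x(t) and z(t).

Coefficient matrix A = [[26, 15], [-39, -22]].
Characteristic polynomial det(A - λI) = λ^2 - 4λ + 13 = 0.
Eigenvalues λ = 2 ± 3i (complex conjugate pair).
For λ=2+3i: an eigenvector is (1,-2) - i(-2,3) = (1 + 2i, -2 - 3i).
A real fundamental pair from Re and Im of e^((2+3i)t)v: X_1 = e^(2t)(cos(3t)·(1,-2) + sin(3t)·(-2,3)), X_2 = e^(2t)(sin(3t)·(1,-2) - cos(3t)·(-2,3)).
General solution: c_1X_1 + c_2X_2.

x(t) = -2c_1e^(2t)sin(3t) + c_1e^(2t)cos(3t) + c_2e^(2t)sin(3t) + 2c_2e^(2t)cos(3t), z(t) = 3c_1e^(2t)sin(3t) - 2c_1e^(2t)cos(3t) - 2c_2e^(2t)sin(3t) - 3c_2e^(2t)cos(3t)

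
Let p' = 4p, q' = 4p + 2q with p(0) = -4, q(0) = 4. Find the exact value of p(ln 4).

-1024

A = [[4,0],[4,2]]; eigenvalues λ = 4, 2.
Eigenvectors: (1,2) for λ=4, (0,1) for λ=2.
From the initial condition, c_1 = -4, c_2 = 12.
p(ln 4) = (-4)(4^4)(1) + (12)(4^2)(0) = -1024.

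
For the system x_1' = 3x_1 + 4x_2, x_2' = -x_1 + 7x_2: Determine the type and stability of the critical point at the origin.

unstable improper node

A = [[3,4],[-1,7]]; det(A-λI) = λ^2 - 10λ + 25.
repeated λ = 5 with a single eigenvector.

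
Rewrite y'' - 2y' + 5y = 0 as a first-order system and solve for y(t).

y(t) = c_1e^(t)cos(2t) + c_2e^(t)sin(2t)

Let x_1 = y, x_2 = y'. Then x_1' = x_2 and x_2' = -5x_1 + 2x_2.
A = [[0,1],[-5,2]]; det(A-λI) = λ^2 - 2λ + 5.
Eigenvalues λ = 1 ± 2i.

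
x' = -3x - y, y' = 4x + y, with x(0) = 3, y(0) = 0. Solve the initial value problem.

Coefficient matrix A = [[-3, -1], [4, 1]].
Characteristic polynomial det(A - λI) = λ^2 + 2λ + 1 = 0.
Single eigenvalue λ = -1 with algebraic multiplicity 2.
Eigenvector v = (1,-2); generalized eigenvector w with (A-λI)w=v is (-1,1).
General solution: e^(-t)[C_1·v + C_2·(t·v + w)].
Applying x(0)=3, y(0)=0 gives C_1=-3, C_2=-6.

x(t) = -6te^(-t) + 3e^(-t), y(t) = 12te^(-t)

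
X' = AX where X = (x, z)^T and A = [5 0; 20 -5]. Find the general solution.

Coefficient matrix A = [[5, 0], [20, -5]].
Characteristic polynomial det(A - λI) = λ^2 - 25 = 0.
Eigenvalues λ = -5, 5.
For λ=-5: (A-λI) row 1 is [10, 0], so an eigenvector is (0, -1).
For λ=5: (A-λI) row 2 is [20, -10], so an eigenvector is (1, 2).
General solution: c_1e^(-5t)(0,-1) + c_2e^(5t)(1,2).

x(t) = c_2e^(5t), z(t) = -c_1e^(-5t) + 2c_2e^(5t)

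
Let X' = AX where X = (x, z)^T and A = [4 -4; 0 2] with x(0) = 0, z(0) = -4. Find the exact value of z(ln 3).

-36

A = [[4,-4],[0,2]]; eigenvalues λ = 2, 4.
Eigenvectors: (-2,-1) for λ=2, (-1,0) for λ=4.
From the initial condition, c_1 = 4, c_2 = -8.
z(ln 3) = (4)(3^2)(-1) + (-8)(3^4)(0) = -36.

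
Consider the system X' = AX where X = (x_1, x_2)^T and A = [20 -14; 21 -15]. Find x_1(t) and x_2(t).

Coefficient matrix A = [[20, -14], [21, -15]].
Characteristic polynomial det(A - λI) = λ^2 - 5λ - 6 = 0.
Eigenvalues λ = -1, 6.
For λ=-1: (A-λI) row 1 is [21, -14], so an eigenvector is (-2, -3).
For λ=6: (A-λI) row 1 is [14, -14], so an eigenvector is (1, 1).
General solution: K_1e^(-t)(-2,-3) + K_2e^(6t)(1,1).

x_1(t) = -2K_1e^(-t) + K_2e^(6t), x_2(t) = -3K_1e^(-t) + K_2e^(6t)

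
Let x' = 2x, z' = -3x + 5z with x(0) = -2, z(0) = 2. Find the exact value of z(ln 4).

A = [[2,0],[-3,5]]; eigenvalues λ = 2, 5.
Eigenvectors: (-1,-1) for λ=2, (0,1) for λ=5.
From the initial condition, c_1 = 2, c_2 = 4.
z(ln 4) = (2)(4^2)(-1) + (4)(4^5)(1) = 4064.

4064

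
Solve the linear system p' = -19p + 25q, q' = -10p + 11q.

p(t) = 2c_1e^(-4t)sin(5t) + c_1e^(-4t)cos(5t) + c_2e^(-4t)sin(5t) - 2c_2e^(-4t)cos(5t), q(t) = c_1e^(-4t)sin(5t) + c_1e^(-4t)cos(5t) + c_2e^(-4t)sin(5t) - c_2e^(-4t)cos(5t)

Coefficient matrix A = [[-19, 25], [-10, 11]].
Characteristic polynomial det(A - λI) = λ^2 + 8λ + 41 = 0.
Eigenvalues λ = -4 ± 5i (complex conjugate pair).
For λ=-4+5i: an eigenvector is (1,1) - i(2,1) = (1 - 2i, 1 - i).
A real fundamental pair from Re and Im of e^((-4+5i)t)v: X_1 = e^(-4t)(cos(5t)·(1,1) + sin(5t)·(2,1)), X_2 = e^(-4t)(sin(5t)·(1,1) - cos(5t)·(2,1)).
General solution: c_1X_1 + c_2X_2.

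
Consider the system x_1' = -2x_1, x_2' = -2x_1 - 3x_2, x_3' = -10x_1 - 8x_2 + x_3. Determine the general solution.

x_1(t) = c_1e^(-2t), x_2(t) = -2c_1e^(-2t) + c_2e^(-3t), x_3(t) = -2c_1e^(-2t) + 2c_2e^(-3t) + c_3e^(t)

Coefficient matrix A = [[-2, 0, 0], [-2, -3, 0], [-10, -8, 1]].
det(A - λI) = 0 gives eigenvalues λ = -2, -3, 1.
For λ=-2: eigenvector (1,-2,-2).
For λ=-3: eigenvector (0,1,2).
For λ=1: eigenvector (0,0,1).
General solution: c_1e^(-2t)(1,-2,-2) + c_2e^(-3t)(0,1,2) + c_3e^(t)(0,0,1).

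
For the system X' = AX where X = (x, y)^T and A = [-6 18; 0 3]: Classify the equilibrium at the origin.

A = [[-6,18],[0,3]]; det(A-λI) = λ^2 + 3λ - 18.
λ = -6, 3: opposite signs.

saddle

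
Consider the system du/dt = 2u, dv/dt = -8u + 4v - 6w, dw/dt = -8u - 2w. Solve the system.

Coefficient matrix A = [[2, 0, 0], [-8, 4, -6], [-8, 0, -2]].
det(A - λI) = 0 gives eigenvalues λ = 4, 2, -2.
For λ=4: eigenvector (0,1,0).
For λ=2: eigenvector (1,-2,-2).
For λ=-2: eigenvector (0,1,1).
General solution: c_1e^(4t)(0,1,0) + c_2e^(2t)(1,-2,-2) + c_3e^(-2t)(0,1,1).

u(t) = c_2e^(2t), v(t) = c_1e^(4t) - 2c_2e^(2t) + c_3e^(-2t), w(t) = -2c_2e^(2t) + c_3e^(-2t)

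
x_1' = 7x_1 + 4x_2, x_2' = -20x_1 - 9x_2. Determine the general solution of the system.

x_1(t) = -K_1e^(-t)cos(4t) - K_2e^(-t)sin(4t), x_2(t) = K_1e^(-t)sin(4t) + 2K_1e^(-t)cos(4t) + 2K_2e^(-t)sin(4t) - K_2e^(-t)cos(4t)

Coefficient matrix A = [[7, 4], [-20, -9]].
Characteristic polynomial det(A - λI) = λ^2 + 2λ + 17 = 0.
Eigenvalues λ = -1 ± 4i (complex conjugate pair).
For λ=-1+4i: an eigenvector is (-1,2) - i(0,1) = (-1, 2 - i).
A real fundamental pair from Re and Im of e^((-1+4i)t)v: X_1 = e^(-t)(cos(4t)·(-1,2) + sin(4t)·(0,1)), X_2 = e^(-t)(sin(4t)·(-1,2) - cos(4t)·(0,1)).
General solution: K_1X_1 + K_2X_2.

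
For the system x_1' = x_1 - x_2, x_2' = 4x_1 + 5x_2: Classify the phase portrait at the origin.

A = [[1,-1],[4,5]]; det(A-λI) = λ^2 - 6λ + 9.
repeated λ = 3 with a single eigenvector.

unstable improper node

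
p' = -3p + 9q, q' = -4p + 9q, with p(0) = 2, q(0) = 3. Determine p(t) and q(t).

Coefficient matrix A = [[-3, 9], [-4, 9]].
Characteristic polynomial det(A - λI) = λ^2 - 6λ + 9 = 0.
Single eigenvalue λ = 3 with algebraic multiplicity 2.
Eigenvector v = (3,2); generalized eigenvector w with (A-λI)w=v is (1,1).
General solution: e^(3t)[c_1·v + c_2·(t·v + w)].
Applying p(0)=2, q(0)=3 gives c_1=-1, c_2=5.

p(t) = 15te^(3t) + 2e^(3t), q(t) = 10te^(3t) + 3e^(3t)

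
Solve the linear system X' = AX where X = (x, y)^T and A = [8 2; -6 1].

Coefficient matrix A = [[8, 2], [-6, 1]].
Characteristic polynomial det(A - λI) = λ^2 - 9λ + 20 = 0.
Eigenvalues λ = 4, 5.
For λ=4: (A-λI) row 1 is [4, 2], so an eigenvector is (1, -2).
For λ=5: (A-λI) row 1 is [3, 2], so an eigenvector is (2, -3).
General solution: c_1e^(4t)(1,-2) + c_2e^(5t)(2,-3).

x(t) = c_1e^(4t) + 2c_2e^(5t), y(t) = -2c_1e^(4t) - 3c_2e^(5t)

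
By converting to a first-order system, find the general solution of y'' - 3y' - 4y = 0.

Let x_1 = y, x_2 = y'. Then x_1' = x_2 and x_2' = 4x_1 + 3x_2.
A = [[0,1],[4,3]]; det(A-λI) = λ^2 - 3λ - 4.
Eigenvalues λ = 4, -1 with eigenvectors (1,4), (1,-1).

y(t) = C_1e^(4t) + C_2e^(-t)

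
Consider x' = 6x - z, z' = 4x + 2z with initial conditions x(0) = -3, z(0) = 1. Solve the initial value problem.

x(t) = -7te^(4t) - 3e^(4t), z(t) = -14te^(4t) + e^(4t)

Coefficient matrix A = [[6, -1], [4, 2]].
Characteristic polynomial det(A - λI) = λ^2 - 8λ + 16 = 0.
Single eigenvalue λ = 4 with algebraic multiplicity 2.
Eigenvector v = (-1,-2); generalized eigenvector w with (A-λI)w=v is (-1,-1).
General solution: e^(4t)[C_1·v + C_2·(t·v + w)].
Applying x(0)=-3, z(0)=1 gives C_1=-4, C_2=7.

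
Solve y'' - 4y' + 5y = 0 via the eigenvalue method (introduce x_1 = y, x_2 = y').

y(t) = K_1e^(2t)cos(t) + K_2e^(2t)sin(t)

Let x_1 = y, x_2 = y'. Then x_1' = x_2 and x_2' = -5x_1 + 4x_2.
A = [[0,1],[-5,4]]; det(A-λI) = λ^2 - 4λ + 5.
Eigenvalues λ = 2 ± i.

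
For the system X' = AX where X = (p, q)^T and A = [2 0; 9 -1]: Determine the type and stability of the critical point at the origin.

A = [[2,0],[9,-1]]; det(A-λI) = λ^2 - λ - 2.
λ = -1, 2: opposite signs.

saddle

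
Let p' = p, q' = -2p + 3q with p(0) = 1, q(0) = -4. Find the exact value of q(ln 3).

A = [[1,0],[-2,3]]; eigenvalues λ = 1, 3.
Eigenvectors: (1,1) for λ=1, (0,-1) for λ=3.
From the initial condition, c_1 = 1, c_2 = 5.
q(ln 3) = (1)(3^1)(1) + (5)(3^3)(-1) = -132.

-132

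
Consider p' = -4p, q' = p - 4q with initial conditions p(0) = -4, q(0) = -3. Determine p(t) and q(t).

Coefficient matrix A = [[-4, 0], [1, -4]].
Characteristic polynomial det(A - λI) = λ^2 + 8λ + 16 = 0.
Single eigenvalue λ = -4 with algebraic multiplicity 2.
Eigenvector v = (0,1); generalized eigenvector w with (A-λI)w=v is (1,3).
General solution: e^(-4t)[K_1·v + K_2·(t·v + w)].
Applying p(0)=-4, q(0)=-3 gives K_1=9, K_2=-4.

p(t) = -4e^(-4t), q(t) = -4te^(-4t) - 3e^(-4t)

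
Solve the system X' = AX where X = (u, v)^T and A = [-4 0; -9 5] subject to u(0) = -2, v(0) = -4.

Coefficient matrix A = [[-4, 0], [-9, 5]].
Characteristic polynomial det(A - λI) = λ^2 - λ - 20 = 0.
Eigenvalues λ = -4, 5.
For λ=-4: (A-λI) row 2 is [-9, 9], so an eigenvector is (-1, -1).
For λ=5: (A-λI) row 1 is [-9, 0], so an eigenvector is (0, 1).
General solution: K_1e^(-4t)(-1,-1) + K_2e^(5t)(0,1).
Applying u(0)=-2, v(0)=-4 gives K_1=2, K_2=-2.

u(t) = -2e^(-4t), v(t) = -2e^(5t) - 2e^(-4t)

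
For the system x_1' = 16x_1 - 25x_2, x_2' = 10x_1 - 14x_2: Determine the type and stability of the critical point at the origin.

unstable spiral

A = [[16,-25],[10,-14]]; det(A-λI) = λ^2 - 2λ + 26.
λ = 1 ± 5i: positive real part.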